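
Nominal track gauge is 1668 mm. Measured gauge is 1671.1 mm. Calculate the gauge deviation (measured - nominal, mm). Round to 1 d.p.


Deviation = measured - nominal
Deviation = 1671.1 - 1668
Deviation = 3.1 mm

3.1


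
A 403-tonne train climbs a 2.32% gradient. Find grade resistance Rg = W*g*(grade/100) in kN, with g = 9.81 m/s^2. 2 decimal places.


Rg = W * 9.81 * grade / 100
Rg = 403 * 9.81 * 2.32 / 100
Rg = 3953.43 * 0.0232
Rg = 91.72 kN

91.72


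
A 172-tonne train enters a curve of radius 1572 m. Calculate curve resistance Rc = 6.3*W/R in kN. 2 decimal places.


Rc = 6.3 * W / R
Rc = 6.3 * 172 / 1572
Rc = 1083.6 / 1572
Rc = 0.69 kN

0.69


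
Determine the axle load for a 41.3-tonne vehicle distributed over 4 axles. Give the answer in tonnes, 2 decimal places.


Load per axle = total weight / number of axles
Load = 41.3 / 4
Load = 10.33 tonnes

10.33


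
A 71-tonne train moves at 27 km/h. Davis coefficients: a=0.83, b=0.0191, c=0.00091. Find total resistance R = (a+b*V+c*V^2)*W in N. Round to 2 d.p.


b*V = 0.0191 * 27 = 0.5157
c*V^2 = 0.00091 * 729 = 0.66339
R_per_t = 0.83 + 0.5157 + 0.66339 = 2.00909 N/t
R_total = 2.00909 * 71 = 142.65 N

142.65


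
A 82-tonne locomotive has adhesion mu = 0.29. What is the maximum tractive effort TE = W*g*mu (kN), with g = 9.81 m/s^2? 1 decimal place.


TE_max = W * g * mu
TE_max = 82 * 9.81 * 0.29
TE_max = 804.42 * 0.29
TE_max = 233.3 kN

233.3


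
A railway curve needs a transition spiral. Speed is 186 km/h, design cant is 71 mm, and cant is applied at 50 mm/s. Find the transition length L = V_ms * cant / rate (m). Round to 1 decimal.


Convert speed: V = 186 / 3.6 = 51.6667 m/s
L = 51.6667 * 71 / 50
L = 3668.3333 / 50
L = 73.4 m

73.4


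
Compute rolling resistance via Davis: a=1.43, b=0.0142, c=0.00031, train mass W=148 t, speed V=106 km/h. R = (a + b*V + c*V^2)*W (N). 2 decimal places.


b*V = 0.0142 * 106 = 1.5052
c*V^2 = 0.00031 * 11236 = 3.48316
R_per_t = 1.43 + 1.5052 + 3.48316 = 6.41836 N/t
R_total = 6.41836 * 148 = 949.92 N

949.92


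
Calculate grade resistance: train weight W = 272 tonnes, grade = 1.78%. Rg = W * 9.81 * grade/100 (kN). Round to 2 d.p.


Rg = W * 9.81 * grade / 100
Rg = 272 * 9.81 * 1.78 / 100
Rg = 2668.32 * 0.0178
Rg = 47.50 kN

47.50


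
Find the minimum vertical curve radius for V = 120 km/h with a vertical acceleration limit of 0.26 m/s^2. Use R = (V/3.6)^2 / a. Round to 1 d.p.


Convert speed: V = 120 / 3.6 = 33.3333 m/s
V^2 = 1111.1111 m^2/s^2
R_v = 1111.1111 / 0.26
R_v = 4273.5 m

4273.5


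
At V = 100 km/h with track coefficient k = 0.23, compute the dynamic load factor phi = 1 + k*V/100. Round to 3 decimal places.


phi = 1 + k * V / 100
phi = 1 + 0.23 * 100 / 100
phi = 1 + 0.23
phi = 1.230

1.230


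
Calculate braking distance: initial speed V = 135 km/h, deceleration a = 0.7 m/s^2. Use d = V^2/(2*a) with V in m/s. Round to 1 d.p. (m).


Convert speed: V = 135 / 3.6 = 37.5 m/s
V^2 = 1406.25
d = 1406.25 / (2 * 0.7)
d = 1406.25 / 1.4
d = 1004.5 m

1004.5


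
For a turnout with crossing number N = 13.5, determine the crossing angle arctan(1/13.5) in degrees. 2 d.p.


1/N = 1/13.5 = 0.074074
angle = arctan(0.074074) = 0.073939 rad
angle = 0.073939 * 180/pi = 4.24 degrees

4.24


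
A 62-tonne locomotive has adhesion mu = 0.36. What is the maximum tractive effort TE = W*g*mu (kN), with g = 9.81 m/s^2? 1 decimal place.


TE_max = W * g * mu
TE_max = 62 * 9.81 * 0.36
TE_max = 608.22 * 0.36
TE_max = 219.0 kN

219.0


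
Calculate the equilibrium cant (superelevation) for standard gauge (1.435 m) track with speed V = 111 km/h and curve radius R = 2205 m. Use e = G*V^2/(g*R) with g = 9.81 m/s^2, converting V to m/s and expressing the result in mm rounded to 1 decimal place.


Convert speed: V = 111 / 3.6 = 30.8333 m/s
Apply formula: e = 1.435 * 30.8333^2 / (9.81 * 2205)
e = 1.435 * 950.6944 / 21631.05
e = 0.063069 m = 63.1 mm

63.1


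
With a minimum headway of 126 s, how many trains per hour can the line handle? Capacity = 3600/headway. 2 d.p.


Capacity = 3600 / headway
Capacity = 3600 / 126
Capacity = 28.57 trains/hour

28.57


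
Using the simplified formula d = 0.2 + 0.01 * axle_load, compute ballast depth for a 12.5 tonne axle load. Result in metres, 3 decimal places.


d = 0.2 + 0.01 * 12.5
d = 0.2 + 0.125
d = 0.325 m

0.325


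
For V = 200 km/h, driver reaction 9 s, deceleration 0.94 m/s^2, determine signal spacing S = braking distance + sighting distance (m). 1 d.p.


V = 200 / 3.6 = 55.5556 m/s
Braking distance = 55.5556^2 / (2*0.94) = 1641.7126 m
Sighting distance = 55.5556 * 9 = 500.0 m
S = 1641.7126 + 500.0 = 2141.7 m

2141.7


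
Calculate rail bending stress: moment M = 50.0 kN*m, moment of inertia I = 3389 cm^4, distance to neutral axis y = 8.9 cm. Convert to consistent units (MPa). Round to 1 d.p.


Convert units:
M = 50.0 kN*m = 50000000 N*mm
y = 8.9 cm = 89 mm
I = 3389 cm^4 = 33890000 mm^4
sigma = 50000000 * 89 / 33890000
sigma = 131.3 MPa

131.3


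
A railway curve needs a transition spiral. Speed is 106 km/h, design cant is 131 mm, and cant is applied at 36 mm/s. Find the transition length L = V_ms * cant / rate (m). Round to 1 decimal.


Convert speed: V = 106 / 3.6 = 29.4444 m/s
L = 29.4444 * 131 / 36
L = 3857.2222 / 36
L = 107.1 m

107.1


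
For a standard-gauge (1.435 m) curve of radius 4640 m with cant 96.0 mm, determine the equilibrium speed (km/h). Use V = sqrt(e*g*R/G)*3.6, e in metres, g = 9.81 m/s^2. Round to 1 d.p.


Convert cant: e = 96.0 mm = 0.0960 m
V_ms = sqrt(0.0960 * 9.81 * 4640 / 1.435)
V_ms = sqrt(3045.13338) = 55.1827 m/s
V = 55.1827 * 3.6 = 198.7 km/h

198.7


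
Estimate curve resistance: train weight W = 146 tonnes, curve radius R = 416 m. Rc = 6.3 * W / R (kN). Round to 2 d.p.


Rc = 6.3 * W / R
Rc = 6.3 * 146 / 416
Rc = 919.8 / 416
Rc = 2.21 kN

2.21


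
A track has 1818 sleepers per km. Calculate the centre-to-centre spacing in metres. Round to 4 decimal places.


Spacing = 1000 m / number of sleepers
Spacing = 1000 / 1818
Spacing = 0.5501 m

0.5501


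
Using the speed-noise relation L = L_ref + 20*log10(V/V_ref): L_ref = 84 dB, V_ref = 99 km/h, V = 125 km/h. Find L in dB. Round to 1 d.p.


V/V_ref = 125 / 99 = 1.262626
log10(1.262626) = 0.101275
20 * 0.101275 = 2.0255
L = 84 + 2.0255 = 86.0 dB

86.0


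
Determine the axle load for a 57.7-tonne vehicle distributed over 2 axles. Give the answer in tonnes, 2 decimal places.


Load per axle = total weight / number of axles
Load = 57.7 / 2
Load = 28.85 tonnes

28.85


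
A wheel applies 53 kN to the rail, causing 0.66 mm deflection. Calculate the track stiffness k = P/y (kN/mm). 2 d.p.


Track stiffness k = P / y
k = 53 / 0.66
k = 80.30 kN/mm

80.30


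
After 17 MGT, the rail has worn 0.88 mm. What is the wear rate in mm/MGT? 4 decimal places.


Wear rate = total wear / cumulative tonnage
Rate = 0.88 / 17
Rate = 0.0518 mm/MGT

0.0518


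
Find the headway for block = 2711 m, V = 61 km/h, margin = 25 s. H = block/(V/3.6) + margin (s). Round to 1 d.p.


V = 61 / 3.6 = 16.9444 m/s
Block traversal time = 2711 / 16.9444 = 159.9934 s
Headway = 159.9934 + 25
Headway = 185.0 s

185.0


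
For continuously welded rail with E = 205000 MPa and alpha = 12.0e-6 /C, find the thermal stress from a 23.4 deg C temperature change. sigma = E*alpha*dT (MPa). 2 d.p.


sigma = E * alpha * dT
sigma = 205000 * 12.0e-6 * 23.4
sigma = 2.46 * 23.4
sigma = 57.56 MPa

57.56


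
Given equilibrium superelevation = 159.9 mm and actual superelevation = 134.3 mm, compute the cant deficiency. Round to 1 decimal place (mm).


Cant deficiency = equilibrium cant - actual cant
CD = 159.9 - 134.3
CD = 25.6 mm

25.6


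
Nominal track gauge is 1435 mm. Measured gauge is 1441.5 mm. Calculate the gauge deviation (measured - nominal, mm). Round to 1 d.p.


Deviation = measured - nominal
Deviation = 1441.5 - 1435
Deviation = 6.5 mm

6.5


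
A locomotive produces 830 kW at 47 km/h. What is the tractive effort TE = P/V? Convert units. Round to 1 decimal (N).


Convert: P = 830 kW = 830000 W
V = 47 / 3.6 = 13.0556 m/s
TE = 830000 / 13.0556
TE = 63574.5 N

63574.5


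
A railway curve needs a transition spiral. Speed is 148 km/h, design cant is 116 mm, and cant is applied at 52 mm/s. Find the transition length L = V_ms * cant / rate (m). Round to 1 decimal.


Convert speed: V = 148 / 3.6 = 41.1111 m/s
L = 41.1111 * 116 / 52
L = 4768.8889 / 52
L = 91.7 m

91.7


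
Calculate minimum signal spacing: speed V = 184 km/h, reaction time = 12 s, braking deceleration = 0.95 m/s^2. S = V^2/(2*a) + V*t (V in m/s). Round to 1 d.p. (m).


V = 184 / 3.6 = 51.1111 m/s
Braking distance = 51.1111^2 / (2*0.95) = 1374.9188 m
Sighting distance = 51.1111 * 12 = 613.3333 m
S = 1374.9188 + 613.3333 = 1988.3 m

1988.3


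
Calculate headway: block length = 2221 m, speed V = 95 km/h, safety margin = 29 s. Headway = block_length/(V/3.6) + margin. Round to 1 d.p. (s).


V = 95 / 3.6 = 26.3889 m/s
Block traversal time = 2221 / 26.3889 = 84.1642 s
Headway = 84.1642 + 29
Headway = 113.2 s

113.2


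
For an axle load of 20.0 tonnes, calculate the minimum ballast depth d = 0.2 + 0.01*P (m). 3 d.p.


d = 0.2 + 0.01 * 20.0
d = 0.2 + 0.2
d = 0.400 m

0.400


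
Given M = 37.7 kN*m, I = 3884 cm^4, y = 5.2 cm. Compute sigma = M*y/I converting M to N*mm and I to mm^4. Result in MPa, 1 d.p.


Convert units:
M = 37.7 kN*m = 37700000 N*mm
y = 5.2 cm = 52 mm
I = 3884 cm^4 = 38840000 mm^4
sigma = 37700000 * 52 / 38840000
sigma = 50.5 MPa

50.5


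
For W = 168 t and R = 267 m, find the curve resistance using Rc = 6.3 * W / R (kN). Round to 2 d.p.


Rc = 6.3 * W / R
Rc = 6.3 * 168 / 267
Rc = 1058.4 / 267
Rc = 3.96 kN

3.96


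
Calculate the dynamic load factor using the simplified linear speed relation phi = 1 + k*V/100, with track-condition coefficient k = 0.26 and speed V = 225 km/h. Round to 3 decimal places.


phi = 1 + k * V / 100
phi = 1 + 0.26 * 225 / 100
phi = 1 + 0.585
phi = 1.585

1.585


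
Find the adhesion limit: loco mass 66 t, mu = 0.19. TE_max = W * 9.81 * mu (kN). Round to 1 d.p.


TE_max = W * g * mu
TE_max = 66 * 9.81 * 0.19
TE_max = 647.46 * 0.19
TE_max = 123.0 kN

123.0


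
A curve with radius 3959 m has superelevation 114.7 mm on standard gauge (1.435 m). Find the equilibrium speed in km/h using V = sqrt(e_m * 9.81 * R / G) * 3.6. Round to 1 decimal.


Convert cant: e = 114.7 mm = 0.1147 m
V_ms = sqrt(0.1147 * 9.81 * 3959 / 1.435)
V_ms = sqrt(3104.316734) = 55.7164 m/s
V = 55.7164 * 3.6 = 200.6 km/h

200.6


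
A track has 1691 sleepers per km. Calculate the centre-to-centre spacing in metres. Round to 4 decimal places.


Spacing = 1000 m / number of sleepers
Spacing = 1000 / 1691
Spacing = 0.5914 m

0.5914


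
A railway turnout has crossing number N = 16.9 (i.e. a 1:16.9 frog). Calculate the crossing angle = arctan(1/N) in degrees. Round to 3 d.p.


1/N = 1/16.9 = 0.059172
angle = arctan(0.059172) = 0.059103 rad
angle = 0.059103 * 180/pi = 3.386 degrees

3.386


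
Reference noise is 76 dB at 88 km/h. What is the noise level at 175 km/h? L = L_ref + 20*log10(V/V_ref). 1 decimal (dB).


V/V_ref = 175 / 88 = 1.988636
log10(1.988636) = 0.298555
20 * 0.298555 = 5.9711
L = 76 + 5.9711 = 82.0 dB

82.0


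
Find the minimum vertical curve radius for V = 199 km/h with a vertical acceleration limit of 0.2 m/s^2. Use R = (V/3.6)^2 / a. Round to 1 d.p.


Convert speed: V = 199 / 3.6 = 55.2778 m/s
V^2 = 3055.6327 m^2/s^2
R_v = 3055.6327 / 0.2
R_v = 15278.2 m

15278.2


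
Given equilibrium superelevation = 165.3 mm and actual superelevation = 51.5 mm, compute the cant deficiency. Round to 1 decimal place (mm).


Cant deficiency = equilibrium cant - actual cant
CD = 165.3 - 51.5
CD = 113.8 mm

113.8


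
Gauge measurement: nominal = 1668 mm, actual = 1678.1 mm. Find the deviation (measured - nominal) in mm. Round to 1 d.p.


Deviation = measured - nominal
Deviation = 1678.1 - 1668
Deviation = 10.1 mm

10.1


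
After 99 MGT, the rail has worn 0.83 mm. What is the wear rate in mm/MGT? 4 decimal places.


Wear rate = total wear / cumulative tonnage
Rate = 0.83 / 99
Rate = 0.0084 mm/MGT

0.0084


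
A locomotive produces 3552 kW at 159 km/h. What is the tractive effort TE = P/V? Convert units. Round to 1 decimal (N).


Convert: P = 3552 kW = 3552000 W
V = 159 / 3.6 = 44.1667 m/s
TE = 3552000 / 44.1667
TE = 80422.6 N

80422.6


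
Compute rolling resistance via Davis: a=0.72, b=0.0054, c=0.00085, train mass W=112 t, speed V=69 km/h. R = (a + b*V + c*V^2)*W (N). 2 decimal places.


b*V = 0.0054 * 69 = 0.3726
c*V^2 = 0.00085 * 4761 = 4.04685
R_per_t = 0.72 + 0.3726 + 4.04685 = 5.13945 N/t
R_total = 5.13945 * 112 = 575.62 N

575.62


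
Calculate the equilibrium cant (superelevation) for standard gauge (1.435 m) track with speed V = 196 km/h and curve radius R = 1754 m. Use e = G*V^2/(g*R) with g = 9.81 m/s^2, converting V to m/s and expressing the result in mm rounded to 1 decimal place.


Convert speed: V = 196 / 3.6 = 54.4444 m/s
Apply formula: e = 1.435 * 54.4444^2 / (9.81 * 1754)
e = 1.435 * 2964.1975 / 17206.74
e = 0.247207 m = 247.2 mm

247.2


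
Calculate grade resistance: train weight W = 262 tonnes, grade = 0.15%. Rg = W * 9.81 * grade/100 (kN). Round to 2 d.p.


Rg = W * 9.81 * grade / 100
Rg = 262 * 9.81 * 0.15 / 100
Rg = 2570.22 * 0.0015
Rg = 3.86 kN

3.86


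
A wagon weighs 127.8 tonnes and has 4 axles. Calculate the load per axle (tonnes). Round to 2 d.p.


Load per axle = total weight / number of axles
Load = 127.8 / 4
Load = 31.95 tonnes

31.95


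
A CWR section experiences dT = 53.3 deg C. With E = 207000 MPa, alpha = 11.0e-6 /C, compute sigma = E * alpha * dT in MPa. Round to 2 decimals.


sigma = E * alpha * dT
sigma = 207000 * 11.0e-6 * 53.3
sigma = 2.277 * 53.3
sigma = 121.36 MPa

121.36


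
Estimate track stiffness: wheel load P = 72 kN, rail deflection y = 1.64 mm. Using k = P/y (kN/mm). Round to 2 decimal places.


Track stiffness k = P / y
k = 72 / 1.64
k = 43.90 kN/mm

43.90


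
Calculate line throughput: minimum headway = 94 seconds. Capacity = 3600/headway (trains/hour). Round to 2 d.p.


Capacity = 3600 / headway
Capacity = 3600 / 94
Capacity = 38.30 trains/hour

38.30


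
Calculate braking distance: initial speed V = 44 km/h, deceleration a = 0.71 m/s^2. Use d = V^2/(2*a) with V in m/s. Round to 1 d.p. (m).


Convert speed: V = 44 / 3.6 = 12.2222 m/s
V^2 = 149.3827
d = 149.3827 / (2 * 0.71)
d = 149.3827 / 1.42
d = 105.2 m

105.2


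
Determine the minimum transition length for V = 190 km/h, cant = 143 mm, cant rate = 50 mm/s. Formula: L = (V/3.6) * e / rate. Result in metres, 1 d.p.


Convert speed: V = 190 / 3.6 = 52.7778 m/s
L = 52.7778 * 143 / 50
L = 7547.2222 / 50
L = 150.9 m

150.9


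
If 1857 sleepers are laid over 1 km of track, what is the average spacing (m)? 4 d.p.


Spacing = 1000 m / number of sleepers
Spacing = 1000 / 1857
Spacing = 0.5385 m

0.5385


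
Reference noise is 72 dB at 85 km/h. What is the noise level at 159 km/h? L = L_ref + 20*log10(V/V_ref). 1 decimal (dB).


V/V_ref = 159 / 85 = 1.870588
log10(1.870588) = 0.271978
20 * 0.271978 = 5.4396
L = 72 + 5.4396 = 77.4 dB

77.4


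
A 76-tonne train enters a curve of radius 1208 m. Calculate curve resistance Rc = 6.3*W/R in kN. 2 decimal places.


Rc = 6.3 * W / R
Rc = 6.3 * 76 / 1208
Rc = 478.8 / 1208
Rc = 0.40 kN

0.40


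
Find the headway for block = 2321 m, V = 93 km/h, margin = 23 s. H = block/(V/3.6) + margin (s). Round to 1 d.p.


V = 93 / 3.6 = 25.8333 m/s
Block traversal time = 2321 / 25.8333 = 89.8452 s
Headway = 89.8452 + 23
Headway = 112.8 s

112.8


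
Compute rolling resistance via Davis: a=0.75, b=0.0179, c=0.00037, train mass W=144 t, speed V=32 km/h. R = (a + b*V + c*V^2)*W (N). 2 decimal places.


b*V = 0.0179 * 32 = 0.5728
c*V^2 = 0.00037 * 1024 = 0.37888
R_per_t = 0.75 + 0.5728 + 0.37888 = 1.70168 N/t
R_total = 1.70168 * 144 = 245.04 N

245.04


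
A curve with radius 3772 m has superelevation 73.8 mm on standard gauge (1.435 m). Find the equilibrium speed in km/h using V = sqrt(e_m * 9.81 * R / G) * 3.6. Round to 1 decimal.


Convert cant: e = 73.8 mm = 0.0738 m
V_ms = sqrt(0.0738 * 9.81 * 3772 / 1.435)
V_ms = sqrt(1903.027886) = 43.6237 m/s
V = 43.6237 * 3.6 = 157.0 km/h

157.0


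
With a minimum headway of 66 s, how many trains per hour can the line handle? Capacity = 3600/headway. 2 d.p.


Capacity = 3600 / headway
Capacity = 3600 / 66
Capacity = 54.55 trains/hour

54.55


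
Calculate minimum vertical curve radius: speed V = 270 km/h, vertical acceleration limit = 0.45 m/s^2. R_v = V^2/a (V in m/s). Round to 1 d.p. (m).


Convert speed: V = 270 / 3.6 = 75.0 m/s
V^2 = 5625.0 m^2/s^2
R_v = 5625.0 / 0.45
R_v = 12500.0 m

12500.0


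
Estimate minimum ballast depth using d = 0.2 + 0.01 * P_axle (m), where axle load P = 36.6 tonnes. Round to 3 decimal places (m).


d = 0.2 + 0.01 * 36.6
d = 0.2 + 0.366
d = 0.566 m

0.566


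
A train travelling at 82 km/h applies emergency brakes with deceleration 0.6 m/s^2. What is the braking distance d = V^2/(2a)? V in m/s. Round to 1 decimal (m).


Convert speed: V = 82 / 3.6 = 22.7778 m/s
V^2 = 518.8272
d = 518.8272 / (2 * 0.6)
d = 518.8272 / 1.2
d = 432.4 m

432.4


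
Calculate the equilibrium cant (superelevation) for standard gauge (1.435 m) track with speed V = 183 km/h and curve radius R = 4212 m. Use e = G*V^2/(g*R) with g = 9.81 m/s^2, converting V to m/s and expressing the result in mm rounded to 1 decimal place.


Convert speed: V = 183 / 3.6 = 50.8333 m/s
Apply formula: e = 1.435 * 50.8333^2 / (9.81 * 4212)
e = 1.435 * 2584.0278 / 41319.72
e = 0.089741 m = 89.7 mm

89.7


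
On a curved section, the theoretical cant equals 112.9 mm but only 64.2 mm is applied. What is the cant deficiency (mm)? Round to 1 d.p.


Cant deficiency = equilibrium cant - actual cant
CD = 112.9 - 64.2
CD = 48.7 mm

48.7


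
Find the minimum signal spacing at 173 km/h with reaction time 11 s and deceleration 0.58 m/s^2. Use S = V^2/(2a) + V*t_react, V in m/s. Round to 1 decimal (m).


V = 173 / 3.6 = 48.0556 m/s
Braking distance = 48.0556^2 / (2*0.58) = 1990.8073 m
Sighting distance = 48.0556 * 11 = 528.6111 m
S = 1990.8073 + 528.6111 = 2519.4 m

2519.4


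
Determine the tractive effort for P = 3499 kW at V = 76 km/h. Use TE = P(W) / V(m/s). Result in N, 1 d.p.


Convert: P = 3499 kW = 3499000 W
V = 76 / 3.6 = 21.1111 m/s
TE = 3499000 / 21.1111
TE = 165742.1 N

165742.1


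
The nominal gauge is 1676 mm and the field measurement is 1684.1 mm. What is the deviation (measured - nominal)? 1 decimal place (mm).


Deviation = measured - nominal
Deviation = 1684.1 - 1676
Deviation = 8.1 mm

8.1


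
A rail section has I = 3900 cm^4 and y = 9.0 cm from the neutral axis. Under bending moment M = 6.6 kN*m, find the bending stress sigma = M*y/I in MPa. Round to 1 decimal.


Convert units:
M = 6.6 kN*m = 6600000 N*mm
y = 9.0 cm = 90 mm
I = 3900 cm^4 = 39000000 mm^4
sigma = 6600000 * 90 / 39000000
sigma = 15.2 MPa

15.2


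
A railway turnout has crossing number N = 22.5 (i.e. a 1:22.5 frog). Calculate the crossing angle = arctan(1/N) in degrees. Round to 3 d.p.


1/N = 1/22.5 = 0.044444
angle = arctan(0.044444) = 0.044415 rad
angle = 0.044415 * 180/pi = 2.545 degrees

2.545


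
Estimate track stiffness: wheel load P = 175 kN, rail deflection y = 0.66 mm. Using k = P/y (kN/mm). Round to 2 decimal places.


Track stiffness k = P / y
k = 175 / 0.66
k = 265.15 kN/mm

265.15


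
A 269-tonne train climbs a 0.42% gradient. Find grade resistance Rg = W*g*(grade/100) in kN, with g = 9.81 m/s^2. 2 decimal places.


Rg = W * 9.81 * grade / 100
Rg = 269 * 9.81 * 0.42 / 100
Rg = 2638.89 * 0.0042
Rg = 11.08 kN

11.08


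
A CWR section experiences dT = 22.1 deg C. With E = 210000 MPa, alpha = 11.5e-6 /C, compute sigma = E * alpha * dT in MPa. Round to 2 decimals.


sigma = E * alpha * dT
sigma = 210000 * 11.5e-6 * 22.1
sigma = 2.415 * 22.1
sigma = 53.37 MPa

53.37


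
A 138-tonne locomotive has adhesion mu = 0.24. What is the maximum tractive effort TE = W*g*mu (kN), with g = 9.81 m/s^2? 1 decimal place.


TE_max = W * g * mu
TE_max = 138 * 9.81 * 0.24
TE_max = 1353.78 * 0.24
TE_max = 324.9 kN

324.9


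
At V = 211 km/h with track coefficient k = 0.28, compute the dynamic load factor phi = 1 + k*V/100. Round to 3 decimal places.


phi = 1 + k * V / 100
phi = 1 + 0.28 * 211 / 100
phi = 1 + 0.5908
phi = 1.591

1.591


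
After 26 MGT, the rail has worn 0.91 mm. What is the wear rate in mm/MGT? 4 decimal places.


Wear rate = total wear / cumulative tonnage
Rate = 0.91 / 26
Rate = 0.0350 mm/MGT

0.0350


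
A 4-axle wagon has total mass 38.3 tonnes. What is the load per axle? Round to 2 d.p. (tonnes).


Load per axle = total weight / number of axles
Load = 38.3 / 4
Load = 9.58 tonnes

9.58


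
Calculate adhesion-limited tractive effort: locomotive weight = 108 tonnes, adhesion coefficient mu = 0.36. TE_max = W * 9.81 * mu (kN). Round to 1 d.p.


TE_max = W * g * mu
TE_max = 108 * 9.81 * 0.36
TE_max = 1059.48 * 0.36
TE_max = 381.4 kN

381.4


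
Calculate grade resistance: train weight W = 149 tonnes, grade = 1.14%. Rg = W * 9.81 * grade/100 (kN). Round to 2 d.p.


Rg = W * 9.81 * grade / 100
Rg = 149 * 9.81 * 1.14 / 100
Rg = 1461.69 * 0.0114
Rg = 16.66 kN

16.66


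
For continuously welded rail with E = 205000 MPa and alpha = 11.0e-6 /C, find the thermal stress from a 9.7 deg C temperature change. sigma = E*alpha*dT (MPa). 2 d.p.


sigma = E * alpha * dT
sigma = 205000 * 11.0e-6 * 9.7
sigma = 2.255 * 9.7
sigma = 21.87 MPa

21.87


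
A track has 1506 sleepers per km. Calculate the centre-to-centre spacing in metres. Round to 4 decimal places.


Spacing = 1000 m / number of sleepers
Spacing = 1000 / 1506
Spacing = 0.6640 m

0.6640


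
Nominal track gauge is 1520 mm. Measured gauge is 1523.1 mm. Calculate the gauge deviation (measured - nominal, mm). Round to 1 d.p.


Deviation = measured - nominal
Deviation = 1523.1 - 1520
Deviation = 3.1 mm

3.1


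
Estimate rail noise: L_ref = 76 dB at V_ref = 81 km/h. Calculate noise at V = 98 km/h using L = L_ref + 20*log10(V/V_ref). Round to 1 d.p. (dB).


V/V_ref = 98 / 81 = 1.209877
log10(1.209877) = 0.082741
20 * 0.082741 = 1.6548
L = 76 + 1.6548 = 77.7 dB

77.7


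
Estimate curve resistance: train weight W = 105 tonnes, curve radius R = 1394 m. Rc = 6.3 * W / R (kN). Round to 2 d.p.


Rc = 6.3 * W / R
Rc = 6.3 * 105 / 1394
Rc = 661.5 / 1394
Rc = 0.47 kN

0.47


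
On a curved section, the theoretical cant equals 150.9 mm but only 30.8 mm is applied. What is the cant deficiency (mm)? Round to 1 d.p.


Cant deficiency = equilibrium cant - actual cant
CD = 150.9 - 30.8
CD = 120.1 mm

120.1


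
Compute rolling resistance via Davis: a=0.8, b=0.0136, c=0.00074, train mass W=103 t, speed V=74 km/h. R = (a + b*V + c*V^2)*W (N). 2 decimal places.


b*V = 0.0136 * 74 = 1.0064
c*V^2 = 0.00074 * 5476 = 4.05224
R_per_t = 0.8 + 1.0064 + 4.05224 = 5.85864 N/t
R_total = 5.85864 * 103 = 603.44 N

603.44


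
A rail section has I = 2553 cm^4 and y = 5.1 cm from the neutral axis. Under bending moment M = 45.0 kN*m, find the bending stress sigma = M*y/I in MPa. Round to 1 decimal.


Convert units:
M = 45.0 kN*m = 45000000 N*mm
y = 5.1 cm = 51 mm
I = 2553 cm^4 = 25530000 mm^4
sigma = 45000000 * 51 / 25530000
sigma = 89.9 MPa

89.9


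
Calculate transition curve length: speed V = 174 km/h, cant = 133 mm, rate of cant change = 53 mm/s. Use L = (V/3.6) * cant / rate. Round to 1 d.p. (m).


Convert speed: V = 174 / 3.6 = 48.3333 m/s
L = 48.3333 * 133 / 53
L = 6428.3333 / 53
L = 121.3 m

121.3


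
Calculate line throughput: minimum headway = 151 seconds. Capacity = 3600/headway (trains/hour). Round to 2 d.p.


Capacity = 3600 / headway
Capacity = 3600 / 151
Capacity = 23.84 trains/hour

23.84


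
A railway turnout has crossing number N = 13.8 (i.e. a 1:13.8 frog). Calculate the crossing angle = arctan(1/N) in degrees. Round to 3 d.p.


1/N = 1/13.8 = 0.072464
angle = arctan(0.072464) = 0.072337 rad
angle = 0.072337 * 180/pi = 4.145 degrees

4.145


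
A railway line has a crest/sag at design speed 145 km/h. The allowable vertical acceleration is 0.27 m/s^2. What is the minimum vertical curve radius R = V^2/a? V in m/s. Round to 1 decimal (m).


Convert speed: V = 145 / 3.6 = 40.2778 m/s
V^2 = 1622.2994 m^2/s^2
R_v = 1622.2994 / 0.27
R_v = 6008.5 m

6008.5


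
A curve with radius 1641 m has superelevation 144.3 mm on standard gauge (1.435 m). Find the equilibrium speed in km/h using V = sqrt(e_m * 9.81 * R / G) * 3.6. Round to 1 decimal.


Convert cant: e = 144.3 mm = 0.1443 m
V_ms = sqrt(0.1443 * 9.81 * 1641 / 1.435)
V_ms = sqrt(1618.795612) = 40.2343 m/s
V = 40.2343 * 3.6 = 144.8 km/h

144.8


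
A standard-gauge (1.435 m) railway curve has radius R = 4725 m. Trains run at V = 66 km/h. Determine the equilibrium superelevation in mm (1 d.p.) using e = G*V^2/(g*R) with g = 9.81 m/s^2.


Convert speed: V = 66 / 3.6 = 18.3333 m/s
Apply formula: e = 1.435 * 18.3333^2 / (9.81 * 4725)
e = 1.435 * 336.1111 / 46352.25
e = 0.010406 m = 10.4 mm

10.4


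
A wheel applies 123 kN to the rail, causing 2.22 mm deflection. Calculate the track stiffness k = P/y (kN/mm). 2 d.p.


Track stiffness k = P / y
k = 123 / 2.22
k = 55.41 kN/mm

55.41


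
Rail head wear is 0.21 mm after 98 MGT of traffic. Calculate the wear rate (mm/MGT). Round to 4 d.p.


Wear rate = total wear / cumulative tonnage
Rate = 0.21 / 98
Rate = 0.0021 mm/MGT

0.0021


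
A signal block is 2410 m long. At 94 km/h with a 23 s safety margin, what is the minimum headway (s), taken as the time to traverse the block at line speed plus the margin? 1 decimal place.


V = 94 / 3.6 = 26.1111 m/s
Block traversal time = 2410 / 26.1111 = 92.2979 s
Headway = 92.2979 + 23
Headway = 115.3 s

115.3


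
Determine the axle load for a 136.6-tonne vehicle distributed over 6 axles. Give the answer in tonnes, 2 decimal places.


Load per axle = total weight / number of axles
Load = 136.6 / 6
Load = 22.77 tonnes

22.77


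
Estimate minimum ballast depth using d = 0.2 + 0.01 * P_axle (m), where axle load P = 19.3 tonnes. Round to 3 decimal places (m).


d = 0.2 + 0.01 * 19.3
d = 0.2 + 0.193
d = 0.393 m

0.393


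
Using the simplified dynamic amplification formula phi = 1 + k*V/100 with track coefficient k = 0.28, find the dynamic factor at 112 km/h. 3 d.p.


phi = 1 + k * V / 100
phi = 1 + 0.28 * 112 / 100
phi = 1 + 0.3136
phi = 1.314

1.314


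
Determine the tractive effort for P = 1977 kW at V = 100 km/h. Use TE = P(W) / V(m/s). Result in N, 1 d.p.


Convert: P = 1977 kW = 1977000 W
V = 100 / 3.6 = 27.7778 m/s
TE = 1977000 / 27.7778
TE = 71172.0 N

71172.0


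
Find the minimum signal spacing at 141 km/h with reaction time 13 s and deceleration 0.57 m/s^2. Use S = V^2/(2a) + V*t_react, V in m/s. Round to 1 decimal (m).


V = 141 / 3.6 = 39.1667 m/s
Braking distance = 39.1667^2 / (2*0.57) = 1345.6384 m
Sighting distance = 39.1667 * 13 = 509.1667 m
S = 1345.6384 + 509.1667 = 1854.8 m

1854.8


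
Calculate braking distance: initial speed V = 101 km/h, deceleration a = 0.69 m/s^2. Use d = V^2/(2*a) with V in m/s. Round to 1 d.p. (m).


Convert speed: V = 101 / 3.6 = 28.0556 m/s
V^2 = 787.1142
d = 787.1142 / (2 * 0.69)
d = 787.1142 / 1.38
d = 570.4 m

570.4


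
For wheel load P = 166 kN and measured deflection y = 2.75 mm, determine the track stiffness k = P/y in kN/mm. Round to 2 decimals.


Track stiffness k = P / y
k = 166 / 2.75
k = 60.36 kN/mm

60.36


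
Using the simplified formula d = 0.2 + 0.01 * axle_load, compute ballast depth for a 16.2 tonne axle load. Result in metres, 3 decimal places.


d = 0.2 + 0.01 * 16.2
d = 0.2 + 0.162
d = 0.362 m

0.362


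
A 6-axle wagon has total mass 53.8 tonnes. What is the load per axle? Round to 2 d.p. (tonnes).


Load per axle = total weight / number of axles
Load = 53.8 / 6
Load = 8.97 tonnes

8.97


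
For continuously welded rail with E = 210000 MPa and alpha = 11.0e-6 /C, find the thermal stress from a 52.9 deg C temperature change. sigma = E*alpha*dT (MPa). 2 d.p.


sigma = E * alpha * dT
sigma = 210000 * 11.0e-6 * 52.9
sigma = 2.31 * 52.9
sigma = 122.20 MPa

122.20


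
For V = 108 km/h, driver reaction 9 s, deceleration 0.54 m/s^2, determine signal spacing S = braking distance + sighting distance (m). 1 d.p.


V = 108 / 3.6 = 30.0 m/s
Braking distance = 30.0^2 / (2*0.54) = 833.3333 m
Sighting distance = 30.0 * 9 = 270.0 m
S = 833.3333 + 270.0 = 1103.3 m

1103.3


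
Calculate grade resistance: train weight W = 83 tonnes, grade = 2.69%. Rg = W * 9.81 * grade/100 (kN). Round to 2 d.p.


Rg = W * 9.81 * grade / 100
Rg = 83 * 9.81 * 2.69 / 100
Rg = 814.23 * 0.0269
Rg = 21.90 kN

21.90


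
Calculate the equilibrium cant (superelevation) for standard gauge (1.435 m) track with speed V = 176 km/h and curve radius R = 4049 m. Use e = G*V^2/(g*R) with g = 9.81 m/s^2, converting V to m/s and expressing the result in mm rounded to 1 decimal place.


Convert speed: V = 176 / 3.6 = 48.8889 m/s
Apply formula: e = 1.435 * 48.8889^2 / (9.81 * 4049)
e = 1.435 * 2390.1235 / 39720.69
e = 0.086349 m = 86.3 mm

86.3


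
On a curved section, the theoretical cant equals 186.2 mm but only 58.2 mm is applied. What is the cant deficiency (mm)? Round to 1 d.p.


Cant deficiency = equilibrium cant - actual cant
CD = 186.2 - 58.2
CD = 128.0 mm

128.0


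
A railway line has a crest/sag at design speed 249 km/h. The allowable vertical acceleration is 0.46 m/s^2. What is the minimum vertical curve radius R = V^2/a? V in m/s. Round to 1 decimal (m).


Convert speed: V = 249 / 3.6 = 69.1667 m/s
V^2 = 4784.0278 m^2/s^2
R_v = 4784.0278 / 0.46
R_v = 10400.1 m

10400.1


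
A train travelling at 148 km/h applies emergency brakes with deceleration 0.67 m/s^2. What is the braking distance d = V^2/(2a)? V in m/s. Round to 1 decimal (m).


Convert speed: V = 148 / 3.6 = 41.1111 m/s
V^2 = 1690.1235
d = 1690.1235 / (2 * 0.67)
d = 1690.1235 / 1.34
d = 1261.3 m

1261.3


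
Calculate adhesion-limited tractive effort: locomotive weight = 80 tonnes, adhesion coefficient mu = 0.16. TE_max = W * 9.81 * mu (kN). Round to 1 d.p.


TE_max = W * g * mu
TE_max = 80 * 9.81 * 0.16
TE_max = 784.8 * 0.16
TE_max = 125.6 kN

125.6


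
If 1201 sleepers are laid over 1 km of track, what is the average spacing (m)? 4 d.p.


Spacing = 1000 m / number of sleepers
Spacing = 1000 / 1201
Spacing = 0.8326 m

0.8326


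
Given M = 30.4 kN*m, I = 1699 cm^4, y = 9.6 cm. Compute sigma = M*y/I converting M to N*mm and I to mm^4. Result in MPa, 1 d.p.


Convert units:
M = 30.4 kN*m = 30400000 N*mm
y = 9.6 cm = 96 mm
I = 1699 cm^4 = 16990000 mm^4
sigma = 30400000 * 96 / 16990000
sigma = 171.8 MPa

171.8


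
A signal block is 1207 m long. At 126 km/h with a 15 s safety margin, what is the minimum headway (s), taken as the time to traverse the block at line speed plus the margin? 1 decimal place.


V = 126 / 3.6 = 35.0 m/s
Block traversal time = 1207 / 35.0 = 34.4857 s
Headway = 34.4857 + 15
Headway = 49.5 s

49.5


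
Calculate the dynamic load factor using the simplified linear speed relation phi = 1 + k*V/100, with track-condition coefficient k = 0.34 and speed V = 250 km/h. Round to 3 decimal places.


phi = 1 + k * V / 100
phi = 1 + 0.34 * 250 / 100
phi = 1 + 0.85
phi = 1.850

1.850


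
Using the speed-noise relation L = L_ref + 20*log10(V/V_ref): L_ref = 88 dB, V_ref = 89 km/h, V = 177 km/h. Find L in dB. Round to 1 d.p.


V/V_ref = 177 / 89 = 1.988764
log10(1.988764) = 0.298583
20 * 0.298583 = 5.9717
L = 88 + 5.9717 = 94.0 dB

94.0


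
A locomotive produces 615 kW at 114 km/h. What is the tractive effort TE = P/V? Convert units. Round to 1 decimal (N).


Convert: P = 615 kW = 615000 W
V = 114 / 3.6 = 31.6667 m/s
TE = 615000 / 31.6667
TE = 19421.1 N

19421.1


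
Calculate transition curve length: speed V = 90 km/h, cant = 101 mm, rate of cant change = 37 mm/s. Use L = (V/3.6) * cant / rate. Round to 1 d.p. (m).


Convert speed: V = 90 / 3.6 = 25.0 m/s
L = 25.0 * 101 / 37
L = 2525.0 / 37
L = 68.2 m

68.2


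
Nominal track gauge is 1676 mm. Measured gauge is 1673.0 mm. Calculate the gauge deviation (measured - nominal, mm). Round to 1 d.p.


Deviation = measured - nominal
Deviation = 1673.0 - 1676
Deviation = -3.0 mm

-3.0


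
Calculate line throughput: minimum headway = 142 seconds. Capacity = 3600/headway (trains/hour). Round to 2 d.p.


Capacity = 3600 / headway
Capacity = 3600 / 142
Capacity = 25.35 trains/hour

25.35


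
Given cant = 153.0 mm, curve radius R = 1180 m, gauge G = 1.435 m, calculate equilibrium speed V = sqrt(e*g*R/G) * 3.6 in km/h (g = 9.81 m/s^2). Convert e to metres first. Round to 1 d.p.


Convert cant: e = 153.0 mm = 0.1530 m
V_ms = sqrt(0.1530 * 9.81 * 1180 / 1.435)
V_ms = sqrt(1234.214216) = 35.1314 m/s
V = 35.1314 * 3.6 = 126.5 km/h

126.5


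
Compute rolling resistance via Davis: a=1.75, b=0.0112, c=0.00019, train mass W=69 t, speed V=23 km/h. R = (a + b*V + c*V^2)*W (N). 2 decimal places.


b*V = 0.0112 * 23 = 0.2576
c*V^2 = 0.00019 * 529 = 0.10051
R_per_t = 1.75 + 0.2576 + 0.10051 = 2.10811 N/t
R_total = 2.10811 * 69 = 145.46 N

145.46


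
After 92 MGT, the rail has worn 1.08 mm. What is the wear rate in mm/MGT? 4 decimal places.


Wear rate = total wear / cumulative tonnage
Rate = 1.08 / 92
Rate = 0.0117 mm/MGT

0.0117


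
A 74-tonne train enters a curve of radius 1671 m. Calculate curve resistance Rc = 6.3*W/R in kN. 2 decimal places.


Rc = 6.3 * W / R
Rc = 6.3 * 74 / 1671
Rc = 466.2 / 1671
Rc = 0.28 kN

0.28


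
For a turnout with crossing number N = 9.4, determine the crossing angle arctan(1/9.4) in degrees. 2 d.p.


1/N = 1/9.4 = 0.106383
angle = arctan(0.106383) = 0.105984 rad
angle = 0.105984 * 180/pi = 6.07 degrees

6.07


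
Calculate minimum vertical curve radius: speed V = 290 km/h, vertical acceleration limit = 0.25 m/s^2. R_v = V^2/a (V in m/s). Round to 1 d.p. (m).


Convert speed: V = 290 / 3.6 = 80.5556 m/s
V^2 = 6489.1975 m^2/s^2
R_v = 6489.1975 / 0.25
R_v = 25956.8 m

25956.8


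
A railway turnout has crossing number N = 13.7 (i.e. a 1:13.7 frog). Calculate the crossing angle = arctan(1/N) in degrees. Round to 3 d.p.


1/N = 1/13.7 = 0.072993
angle = arctan(0.072993) = 0.072863 rad
angle = 0.072863 * 180/pi = 4.175 degrees

4.175


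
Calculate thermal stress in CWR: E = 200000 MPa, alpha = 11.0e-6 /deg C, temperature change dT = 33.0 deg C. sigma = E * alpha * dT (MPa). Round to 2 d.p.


sigma = E * alpha * dT
sigma = 200000 * 11.0e-6 * 33.0
sigma = 2.2 * 33.0
sigma = 72.60 MPa

72.60


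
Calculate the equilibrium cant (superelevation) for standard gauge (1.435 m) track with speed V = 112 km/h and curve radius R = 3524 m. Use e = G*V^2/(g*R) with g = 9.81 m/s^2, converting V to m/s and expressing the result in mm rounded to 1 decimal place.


Convert speed: V = 112 / 3.6 = 31.1111 m/s
Apply formula: e = 1.435 * 31.1111^2 / (9.81 * 3524)
e = 1.435 * 967.9012 / 34570.44
e = 0.040177 m = 40.2 mm

40.2


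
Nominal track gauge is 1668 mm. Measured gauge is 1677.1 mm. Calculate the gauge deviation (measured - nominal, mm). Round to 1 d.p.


Deviation = measured - nominal
Deviation = 1677.1 - 1668
Deviation = 9.1 mm

9.1


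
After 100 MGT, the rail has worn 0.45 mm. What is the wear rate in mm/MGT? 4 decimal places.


Wear rate = total wear / cumulative tonnage
Rate = 0.45 / 100
Rate = 0.0045 mm/MGT

0.0045


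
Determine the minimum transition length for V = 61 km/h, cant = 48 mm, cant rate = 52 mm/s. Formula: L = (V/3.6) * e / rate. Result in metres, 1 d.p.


Convert speed: V = 61 / 3.6 = 16.9444 m/s
L = 16.9444 * 48 / 52
L = 813.3333 / 52
L = 15.6 m

15.6


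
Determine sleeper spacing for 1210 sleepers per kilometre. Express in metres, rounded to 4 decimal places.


Spacing = 1000 m / number of sleepers
Spacing = 1000 / 1210
Spacing = 0.8264 m

0.8264


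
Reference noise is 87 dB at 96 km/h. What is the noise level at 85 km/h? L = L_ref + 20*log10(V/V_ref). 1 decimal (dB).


V/V_ref = 85 / 96 = 0.885417
log10(0.885417) = -0.052852
20 * -0.052852 = -1.057
L = 87 + -1.057 = 85.9 dB

85.9


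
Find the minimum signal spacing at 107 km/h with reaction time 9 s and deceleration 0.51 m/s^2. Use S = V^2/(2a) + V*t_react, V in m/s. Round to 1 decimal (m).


V = 107 / 3.6 = 29.7222 m/s
Braking distance = 29.7222^2 / (2*0.51) = 866.0887 m
Sighting distance = 29.7222 * 9 = 267.5 m
S = 866.0887 + 267.5 = 1133.6 m

1133.6


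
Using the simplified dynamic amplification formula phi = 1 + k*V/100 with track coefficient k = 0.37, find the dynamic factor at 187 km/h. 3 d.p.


phi = 1 + k * V / 100
phi = 1 + 0.37 * 187 / 100
phi = 1 + 0.6919
phi = 1.692

1.692


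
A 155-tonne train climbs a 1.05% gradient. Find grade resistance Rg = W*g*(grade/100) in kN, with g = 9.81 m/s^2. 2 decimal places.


Rg = W * 9.81 * grade / 100
Rg = 155 * 9.81 * 1.05 / 100
Rg = 1520.55 * 0.0105
Rg = 15.97 kN

15.97


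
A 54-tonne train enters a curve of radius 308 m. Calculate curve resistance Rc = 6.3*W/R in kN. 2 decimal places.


Rc = 6.3 * W / R
Rc = 6.3 * 54 / 308
Rc = 340.2 / 308
Rc = 1.10 kN

1.10


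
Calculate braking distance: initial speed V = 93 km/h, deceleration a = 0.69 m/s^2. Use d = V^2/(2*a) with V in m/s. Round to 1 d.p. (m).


Convert speed: V = 93 / 3.6 = 25.8333 m/s
V^2 = 667.3611
d = 667.3611 / (2 * 0.69)
d = 667.3611 / 1.38
d = 483.6 m

483.6


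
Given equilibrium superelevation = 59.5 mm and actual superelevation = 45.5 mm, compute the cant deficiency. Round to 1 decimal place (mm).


Cant deficiency = equilibrium cant - actual cant
CD = 59.5 - 45.5
CD = 14.0 mm

14.0


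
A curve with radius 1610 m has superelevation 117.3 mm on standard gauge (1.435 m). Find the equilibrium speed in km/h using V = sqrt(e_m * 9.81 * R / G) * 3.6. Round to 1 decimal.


Convert cant: e = 117.3 mm = 0.1173 m
V_ms = sqrt(0.1173 * 9.81 * 1610 / 1.435)
V_ms = sqrt(1291.043854) = 35.9311 m/s
V = 35.9311 * 3.6 = 129.4 km/h

129.4


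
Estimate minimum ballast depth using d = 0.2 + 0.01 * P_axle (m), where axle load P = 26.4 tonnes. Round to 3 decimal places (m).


d = 0.2 + 0.01 * 26.4
d = 0.2 + 0.264
d = 0.464 m

0.464


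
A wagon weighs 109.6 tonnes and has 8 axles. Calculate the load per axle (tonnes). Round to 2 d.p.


Load per axle = total weight / number of axles
Load = 109.6 / 8
Load = 13.70 tonnes

13.70


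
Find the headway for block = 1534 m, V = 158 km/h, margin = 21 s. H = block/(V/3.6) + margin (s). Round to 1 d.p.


V = 158 / 3.6 = 43.8889 m/s
Block traversal time = 1534 / 43.8889 = 34.9519 s
Headway = 34.9519 + 21
Headway = 56.0 s

56.0


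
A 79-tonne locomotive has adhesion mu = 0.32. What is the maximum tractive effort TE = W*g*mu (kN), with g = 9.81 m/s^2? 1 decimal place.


TE_max = W * g * mu
TE_max = 79 * 9.81 * 0.32
TE_max = 774.99 * 0.32
TE_max = 248.0 kN

248.0


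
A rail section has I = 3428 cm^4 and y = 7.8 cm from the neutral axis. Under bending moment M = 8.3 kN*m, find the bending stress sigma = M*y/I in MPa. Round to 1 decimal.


Convert units:
M = 8.3 kN*m = 8300000 N*mm
y = 7.8 cm = 78 mm
I = 3428 cm^4 = 34280000 mm^4
sigma = 8300000 * 78 / 34280000
sigma = 18.9 MPa

18.9


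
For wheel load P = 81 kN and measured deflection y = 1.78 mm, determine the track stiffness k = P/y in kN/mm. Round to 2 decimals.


Track stiffness k = P / y
k = 81 / 1.78
k = 45.51 kN/mm

45.51
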